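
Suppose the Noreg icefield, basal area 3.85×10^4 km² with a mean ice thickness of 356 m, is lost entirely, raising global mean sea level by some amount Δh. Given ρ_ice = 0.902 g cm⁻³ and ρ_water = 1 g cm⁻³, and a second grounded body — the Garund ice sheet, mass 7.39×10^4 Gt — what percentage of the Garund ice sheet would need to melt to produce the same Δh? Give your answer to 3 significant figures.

Equal sea-level rise means equal mass of meltwater, i.e. equal mass of ice lost.
Ice mass of Noreg: 1.236×10^16 kg; ice mass of Garund: 7.390×10^16 kg.
Fraction required = 1.236×10^16 / 7.390×10^16 = 0.167 → 16.7 %.

≈ 16.7 %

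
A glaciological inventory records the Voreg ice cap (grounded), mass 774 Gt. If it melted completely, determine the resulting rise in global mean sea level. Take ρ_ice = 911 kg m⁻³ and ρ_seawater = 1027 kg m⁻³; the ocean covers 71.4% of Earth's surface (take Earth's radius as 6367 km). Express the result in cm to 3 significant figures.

Voreg: 774 Gt = 7.740×10^14 kg; dividing by ρ_w = 1027 kg m⁻³ gives 7.537×10^11 m³ of water.
Spread over 3.64×10^14 m² of ocean, Δh = 7.537×10^11 / 3.64×10^14 = 2.07×10^-3 m = 0.207 cm.

≈ 0.207 cm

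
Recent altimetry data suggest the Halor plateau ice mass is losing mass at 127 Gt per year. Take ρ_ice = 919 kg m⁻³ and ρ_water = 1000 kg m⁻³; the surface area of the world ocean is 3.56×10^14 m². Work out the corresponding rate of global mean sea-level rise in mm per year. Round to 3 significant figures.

ρ_w = 1000 kg m⁻³. Annual water volume added = 127 Gt / ρ_w = 1.270×10^14 kg / 1000 kg m⁻³ = 1.270×10^11 m³.
Δh per year = 1.270×10^11 / 3.56×10^14 = 3.57×10^-4 m = 0.357 mm.

≈ 0.357 mm/yr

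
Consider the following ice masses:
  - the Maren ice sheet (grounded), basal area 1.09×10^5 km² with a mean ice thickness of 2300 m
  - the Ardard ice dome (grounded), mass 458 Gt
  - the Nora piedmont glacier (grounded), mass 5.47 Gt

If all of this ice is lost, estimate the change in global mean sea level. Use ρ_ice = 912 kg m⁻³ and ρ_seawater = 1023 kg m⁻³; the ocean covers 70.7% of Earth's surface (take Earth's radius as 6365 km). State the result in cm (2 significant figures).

Maren: ice volume = 1.09×10^5 km² × 2300 m = 2.507×10^5 km³; 2.507×10^5 × (912/1023) = 2.235×10^5 km³ of water.
Ardard: 458 Gt = 4.580×10^14 kg; dividing by ρ_w = 1023 kg m⁻³ gives 4.477×10^11 m³ of water.
Nora: 5.47 Gt = 5.470×10^12 kg; dividing by ρ_w = 1023 kg m⁻³ gives 5.347×10^9 m³ of water.
Total added water ≈ 2.240×10^14 m³ over 3.60×10^14 m² → Δh = 0.622 m = 62 cm.

≈ 62 cm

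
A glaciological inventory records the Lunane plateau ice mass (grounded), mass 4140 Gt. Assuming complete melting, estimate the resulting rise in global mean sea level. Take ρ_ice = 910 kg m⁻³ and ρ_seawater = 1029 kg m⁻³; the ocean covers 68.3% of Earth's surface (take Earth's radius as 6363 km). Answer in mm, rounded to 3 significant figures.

≈ 11.6 mm

Lunane: 4140 Gt = 4.140×10^15 kg; dividing by ρ_w = 1029 kg m⁻³ gives 4.023×10^12 m³ of water.
Spread over 3.47×10^14 m² of ocean, Δh = 4.023×10^12 / 3.47×10^14 = 0.0116 m = 11.6 mm.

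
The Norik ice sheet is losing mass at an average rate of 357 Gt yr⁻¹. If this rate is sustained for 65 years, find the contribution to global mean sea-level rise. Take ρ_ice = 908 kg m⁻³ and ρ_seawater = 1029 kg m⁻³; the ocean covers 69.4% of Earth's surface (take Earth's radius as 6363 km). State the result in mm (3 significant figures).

≈ 63.9 mm

Total mass lost = 357 Gt/yr × 65 yr = 2.320×10^4 Gt = 2.320×10^16 kg.
ρ_w = 1029 kg m⁻³, so water volume = 2.320×10^16 / 1029 = 2.255×10^13 m³.
Δh = 2.255×10^13 / 3.53×10^14 = 0.0639 m = 63.9 mm.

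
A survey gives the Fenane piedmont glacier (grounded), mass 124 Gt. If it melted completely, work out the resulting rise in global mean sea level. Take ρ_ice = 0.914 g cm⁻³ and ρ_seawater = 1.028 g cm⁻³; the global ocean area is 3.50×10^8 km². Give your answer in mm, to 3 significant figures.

Fenane: 124 Gt = 1.240×10^14 kg; dividing by ρ_w = 1.028 g cm⁻³ = 1028 kg m⁻³ gives 1.206×10^11 m³ of water.
Spread over 3.50×10^14 m² of ocean, Δh = 1.206×10^11 / 3.50×10^14 = 3.45×10^-4 m = 0.345 mm.

≈ 0.345 mm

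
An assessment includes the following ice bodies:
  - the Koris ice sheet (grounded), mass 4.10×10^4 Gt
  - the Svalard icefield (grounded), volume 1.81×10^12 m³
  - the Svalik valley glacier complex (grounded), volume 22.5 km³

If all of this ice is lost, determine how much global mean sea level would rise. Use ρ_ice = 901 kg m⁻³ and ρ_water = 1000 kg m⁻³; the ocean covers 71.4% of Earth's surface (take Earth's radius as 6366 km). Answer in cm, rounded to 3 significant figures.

≈ 11.7 cm

Koris: 4.10×10^4 Gt = 4.100×10^16 kg; dividing by ρ_w = 1000 kg m⁻³ gives 4.100×10^13 m³ of water.
Svalard: 1.81×10^12 m³ × (901/1000) = 1.631×10^12 m³ of water.
Svalik: 22.5 km³ × (901/1000) = 20.27 km³ of water.
Total added water ≈ 4.265×10^13 m³ over 3.64×10^14 m² → Δh = 0.117 m = 11.7 cm.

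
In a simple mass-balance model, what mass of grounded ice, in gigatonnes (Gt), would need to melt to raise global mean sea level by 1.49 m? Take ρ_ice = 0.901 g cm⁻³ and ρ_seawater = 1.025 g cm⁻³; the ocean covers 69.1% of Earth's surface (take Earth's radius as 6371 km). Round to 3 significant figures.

≈ 5.38×10^5 Gt

Required water volume = Δh × A = 1.49 m × 3.52×10^14 m² = 5.252×10^14 m³.
ρ_w = 1.025 g cm⁻³ = 1025 kg m⁻³, so the mass of water = 5.252×10^14 m³ × 1025 kg m⁻³ = 5.383×10^17 kg = 5.38×10^5 Gt (and the same mass of ice, by conservation).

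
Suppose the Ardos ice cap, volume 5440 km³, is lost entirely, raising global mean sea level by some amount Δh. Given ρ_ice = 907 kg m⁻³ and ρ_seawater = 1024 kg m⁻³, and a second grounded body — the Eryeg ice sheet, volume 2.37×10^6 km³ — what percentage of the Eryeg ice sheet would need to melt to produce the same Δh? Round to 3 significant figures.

≈ 0.230 %

Equal sea-level rise means equal mass of meltwater, i.e. equal mass of ice lost.
Ice mass of Ardos: 4.934×10^15 kg; ice mass of Eryeg: 2.150×10^18 kg.
Fraction required = 4.934×10^15 / 2.150×10^18 = 2.30×10^-3 → 0.230 %.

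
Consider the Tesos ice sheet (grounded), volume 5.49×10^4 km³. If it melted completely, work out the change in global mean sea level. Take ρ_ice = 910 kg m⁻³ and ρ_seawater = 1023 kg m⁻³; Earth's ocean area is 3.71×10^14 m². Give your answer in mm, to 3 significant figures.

≈ 132 mm

Tesos: 5.49×10^4 km³ × (910/1023) = 4.884×10^4 km³ of water.
Spread over 3.71×10^14 m² of ocean, Δh = 4.884×10^13 / 3.71×10^14 = 0.132 m = 132 mm.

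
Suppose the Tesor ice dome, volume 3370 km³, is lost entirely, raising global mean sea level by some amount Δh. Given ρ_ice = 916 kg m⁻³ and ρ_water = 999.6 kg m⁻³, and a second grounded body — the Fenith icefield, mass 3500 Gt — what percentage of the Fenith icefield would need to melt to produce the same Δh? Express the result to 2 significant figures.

≈ 88 %

Equal sea-level rise means equal mass of meltwater, i.e. equal mass of ice lost.
Ice mass of Tesor: 3.087×10^15 kg; ice mass of Fenith: 3.500×10^15 kg.
Fraction required = 3.087×10^15 / 3.500×10^15 = 0.882 → 88 %.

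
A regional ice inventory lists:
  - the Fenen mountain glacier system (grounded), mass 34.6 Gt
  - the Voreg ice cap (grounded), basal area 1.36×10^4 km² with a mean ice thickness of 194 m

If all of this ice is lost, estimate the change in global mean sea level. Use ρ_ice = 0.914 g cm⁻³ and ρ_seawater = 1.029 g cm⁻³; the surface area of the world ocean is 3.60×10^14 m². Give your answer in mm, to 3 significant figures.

Fenen: 34.6 Gt = 3.460×10^13 kg; dividing by ρ_w = 1.029 g cm⁻³ = 1029 kg m⁻³ gives 3.362×10^10 m³ of water.
Voreg: ice volume = 1.36×10^4 km² × 194 m = 2638 km³; 2638 × (914/1029) = 2344 km³ of water.
Total added water ≈ 2.377×10^12 m³ over 3.60×10^14 m² → Δh = 6.60×10^-3 m = 6.60 mm.

≈ 6.60 mm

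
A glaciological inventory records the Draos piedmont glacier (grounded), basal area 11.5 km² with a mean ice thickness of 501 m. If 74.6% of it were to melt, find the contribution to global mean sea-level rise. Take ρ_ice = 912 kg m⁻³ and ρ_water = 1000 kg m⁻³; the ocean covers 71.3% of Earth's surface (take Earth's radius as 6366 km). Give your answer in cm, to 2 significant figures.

Draos: ice volume = 11.5 km² × 501 m = 5.761 km³; 0.746 × 5.761 × (912/1000) = 3.920 km³ of water.
Spread over 3.63×10^14 m² of ocean, Δh = 3.920×10^9 / 3.63×10^14 = 1.08×10^-5 m = 1.1×10^-3 cm.

≈ 1.1×10^-3 cm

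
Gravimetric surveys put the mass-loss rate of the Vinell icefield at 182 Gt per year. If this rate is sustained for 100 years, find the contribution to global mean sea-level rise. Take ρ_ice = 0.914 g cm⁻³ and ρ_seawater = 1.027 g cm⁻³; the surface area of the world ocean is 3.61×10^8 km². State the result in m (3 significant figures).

Total mass lost = 182 Gt/yr × 100 yr = 1.820×10^4 Gt = 1.820×10^16 kg.
ρ_w = 1.027 g cm⁻³ = 1027 kg m⁻³, so water volume = 1.820×10^16 / 1027 = 1.772×10^13 m³.
Δh = 1.772×10^13 / 3.61×10^14 = 0.0491 m.

≈ 0.0491 m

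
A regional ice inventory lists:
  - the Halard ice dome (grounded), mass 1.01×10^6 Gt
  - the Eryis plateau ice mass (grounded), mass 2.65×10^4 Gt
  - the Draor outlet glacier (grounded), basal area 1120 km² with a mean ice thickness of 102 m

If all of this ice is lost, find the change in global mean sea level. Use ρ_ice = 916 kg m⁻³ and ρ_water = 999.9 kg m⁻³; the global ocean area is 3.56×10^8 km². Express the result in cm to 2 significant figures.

Halard: 1.01×10^6 Gt = 1.010×10^18 kg; dividing by ρ_w = 999.9 kg m⁻³ gives 1.010×10^15 m³ of water.
Eryis: 2.65×10^4 Gt = 2.650×10^16 kg; dividing by ρ_w = 999.9 kg m⁻³ gives 2.650×10^13 m³ of water.
Draor: ice volume = 1120 km² × 102 m = 114.2 km³; 114.2 × (916/999.9) = 104.7 km³ of water.
Total added water ≈ 1.037×10^15 m³ over 3.56×10^14 m² → Δh = 2.91 m = 290 cm.

≈ 290 cm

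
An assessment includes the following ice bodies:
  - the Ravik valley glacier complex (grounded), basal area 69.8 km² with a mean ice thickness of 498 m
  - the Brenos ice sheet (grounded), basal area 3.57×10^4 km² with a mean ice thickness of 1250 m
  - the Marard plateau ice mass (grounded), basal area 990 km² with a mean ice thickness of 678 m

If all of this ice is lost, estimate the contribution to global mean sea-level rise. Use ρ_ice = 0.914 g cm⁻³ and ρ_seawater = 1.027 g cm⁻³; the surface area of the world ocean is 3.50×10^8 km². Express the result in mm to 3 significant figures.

Ravik: ice volume = 69.8 km² × 498 m = 34.76 km³; 34.76 × (914/1027) = 30.94 km³ of water.
Brenos: ice volume = 3.57×10^4 km² × 1250 m = 4.462×10^4 km³; 4.462×10^4 × (914/1027) = 3.971×10^4 km³ of water.
Marard: ice volume = 990 km² × 678 m = 671.2 km³; 671.2 × (914/1027) = 597.4 km³ of water.
Total added water ≈ 4.034×10^13 m³ over 3.50×10^14 m² → Δh = 0.115 m = 115 mm.

≈ 115 mm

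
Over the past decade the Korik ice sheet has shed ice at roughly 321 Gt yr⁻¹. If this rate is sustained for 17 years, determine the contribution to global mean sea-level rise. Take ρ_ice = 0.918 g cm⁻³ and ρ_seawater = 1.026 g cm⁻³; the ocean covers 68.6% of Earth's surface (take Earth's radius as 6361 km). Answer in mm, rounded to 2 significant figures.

Total mass lost = 321 Gt/yr × 17 yr = 5457 Gt = 5.457×10^15 kg.
ρ_w = 1.026 g cm⁻³ = 1026 kg m⁻³, so water volume = 5.457×10^15 / 1026 = 5.319×10^12 m³.
Δh = 5.319×10^12 / 3.49×10^14 = 0.0152 m = 15 mm.

≈ 15 mm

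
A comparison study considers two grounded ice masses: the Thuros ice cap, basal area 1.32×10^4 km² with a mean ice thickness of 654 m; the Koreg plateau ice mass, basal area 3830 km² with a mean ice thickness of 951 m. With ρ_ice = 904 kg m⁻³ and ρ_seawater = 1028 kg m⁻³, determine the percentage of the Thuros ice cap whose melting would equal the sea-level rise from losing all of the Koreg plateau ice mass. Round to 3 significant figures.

≈ 42.2 %

Equal sea-level rise means equal mass of meltwater, i.e. equal mass of ice lost.
Ice mass of Koreg: 3.293×10^15 kg; ice mass of Thuros: 7.804×10^15 kg.
Fraction required = 3.293×10^15 / 7.804×10^15 = 0.422 → 42.2 %.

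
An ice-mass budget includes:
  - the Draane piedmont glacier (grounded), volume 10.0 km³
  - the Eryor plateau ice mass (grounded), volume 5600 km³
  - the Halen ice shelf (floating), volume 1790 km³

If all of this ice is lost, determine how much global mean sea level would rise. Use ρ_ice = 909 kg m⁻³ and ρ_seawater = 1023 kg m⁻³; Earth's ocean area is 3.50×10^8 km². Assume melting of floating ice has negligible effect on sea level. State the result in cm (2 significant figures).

Draane: 10.0 km³ × (909/1023) = 8.886 km³ of water.
Eryor: 5600 km³ × (909/1023) = 4976 km³ of water.
The Halen ice shelf is floating and already displaces its own weight of water, so its melt adds essentially nothing to sea level.
Total added water ≈ 4.985×10^12 m³ over 3.50×10^14 m² → Δh = 0.0142 m = 1.4 cm.

≈ 1.4 cm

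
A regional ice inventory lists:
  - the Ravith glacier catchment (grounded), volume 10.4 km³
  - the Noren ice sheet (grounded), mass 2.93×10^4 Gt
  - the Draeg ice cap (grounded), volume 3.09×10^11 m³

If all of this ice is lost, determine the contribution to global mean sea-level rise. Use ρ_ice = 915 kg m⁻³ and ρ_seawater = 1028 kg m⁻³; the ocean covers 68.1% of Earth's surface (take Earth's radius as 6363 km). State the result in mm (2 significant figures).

Ravith: 10.4 km³ × (915/1028) = 9.257 km³ of water.
Noren: 2.93×10^4 Gt = 2.930×10^16 kg; dividing by ρ_w = 1028 kg m⁻³ gives 2.850×10^13 m³ of water.
Draeg: 3.09×10^11 m³ × (915/1028) = 2.750×10^11 m³ of water.
Total added water ≈ 2.879×10^13 m³ over 3.46×10^14 m² → Δh = 0.0831 m = 83 mm.

≈ 83 mm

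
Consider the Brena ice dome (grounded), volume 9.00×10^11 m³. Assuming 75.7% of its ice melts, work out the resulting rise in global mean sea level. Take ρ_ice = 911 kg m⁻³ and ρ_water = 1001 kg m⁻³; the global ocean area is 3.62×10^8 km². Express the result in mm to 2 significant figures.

Brena: 0.757 × 9.00×10^11 m³ × (911/1001) = 6.200×10^11 m³ of water.
Spread over 3.62×10^14 m² of ocean, Δh = 6.200×10^11 / 3.62×10^14 = 1.71×10^-3 m = 1.7 mm.

≈ 1.7 mm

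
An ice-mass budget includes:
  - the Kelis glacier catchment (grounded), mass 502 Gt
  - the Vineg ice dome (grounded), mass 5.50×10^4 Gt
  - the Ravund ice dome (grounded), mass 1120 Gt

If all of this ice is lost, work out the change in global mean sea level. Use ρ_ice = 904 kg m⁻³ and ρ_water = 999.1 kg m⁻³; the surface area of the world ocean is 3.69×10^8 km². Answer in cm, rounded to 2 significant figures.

Kelis: 502 Gt = 5.020×10^14 kg; dividing by ρ_w = 999.1 kg m⁻³ gives 5.025×10^11 m³ of water.
Vineg: 5.50×10^4 Gt = 5.500×10^16 kg; dividing by ρ_w = 999.1 kg m⁻³ gives 5.505×10^13 m³ of water.
Ravund: 1120 Gt = 1.120×10^15 kg; dividing by ρ_w = 999.1 kg m⁻³ gives 1.121×10^12 m³ of water.
Total added water ≈ 5.667×10^13 m³ over 3.69×10^14 m² → Δh = 0.154 m = 15 cm.

≈ 15 cm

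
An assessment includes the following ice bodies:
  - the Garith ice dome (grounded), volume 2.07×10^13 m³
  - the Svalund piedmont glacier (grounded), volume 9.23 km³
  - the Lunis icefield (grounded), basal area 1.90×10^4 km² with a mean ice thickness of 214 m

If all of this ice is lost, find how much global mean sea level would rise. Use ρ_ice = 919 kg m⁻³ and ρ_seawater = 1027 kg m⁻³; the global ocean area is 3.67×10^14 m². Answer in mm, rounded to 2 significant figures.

Garith: 2.07×10^13 m³ × (919/1027) = 1.852×10^13 m³ of water.
Svalund: 9.23 km³ × (919/1027) = 8.259 km³ of water.
Lunis: ice volume = 1.90×10^4 km² × 214 m = 4066 km³; 4066 × (919/1027) = 3638 km³ of water.
Total added water ≈ 2.217×10^13 m³ over 3.67×10^14 m² → Δh = 0.0604 m = 60 mm.

≈ 60 mm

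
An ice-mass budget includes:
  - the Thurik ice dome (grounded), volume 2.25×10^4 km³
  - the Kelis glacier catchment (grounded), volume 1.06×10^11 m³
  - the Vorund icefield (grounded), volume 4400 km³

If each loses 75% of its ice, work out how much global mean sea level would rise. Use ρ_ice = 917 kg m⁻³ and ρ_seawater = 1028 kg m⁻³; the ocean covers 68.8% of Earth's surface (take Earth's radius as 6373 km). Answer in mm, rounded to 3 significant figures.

≈ 51.5 mm

Thurik: 0.75 × 2.25×10^4 km³ × (917/1028) = 1.505×10^4 km³ of water.
Kelis: 0.75 × 1.06×10^11 m³ × (917/1028) = 7.092×10^10 m³ of water.
Vorund: 0.75 × 4400 km³ × (917/1028) = 2944 km³ of water.
Total added water ≈ 1.807×10^13 m³ over 3.51×10^14 m² → Δh = 0.0515 m = 51.5 mm.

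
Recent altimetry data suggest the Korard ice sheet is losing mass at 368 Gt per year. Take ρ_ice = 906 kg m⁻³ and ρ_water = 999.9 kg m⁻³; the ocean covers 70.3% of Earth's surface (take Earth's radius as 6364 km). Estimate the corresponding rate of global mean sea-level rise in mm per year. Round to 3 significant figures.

ρ_w = 999.9 kg m⁻³. Annual water volume added = 368 Gt / ρ_w = 3.680×10^14 kg / 999.9 kg m⁻³ = 3.680×10^11 m³.
Δh per year = 3.680×10^11 / 3.58×10^14 = 1.03×10^-3 m = 1.03 mm.

≈ 1.03 mm/yr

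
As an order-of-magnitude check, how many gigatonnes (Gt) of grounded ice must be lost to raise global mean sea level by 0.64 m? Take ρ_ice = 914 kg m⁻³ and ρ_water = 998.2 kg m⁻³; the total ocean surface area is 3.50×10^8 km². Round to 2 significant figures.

≈ 2.2×10^5 Gt

Required water volume = Δh × A = 0.64 m × 3.50×10^14 m² = 2.240×10^14 m³.
ρ_w = 998.2 kg m⁻³, so the mass of water = 2.240×10^14 m³ × 998.2 kg m⁻³ = 2.236×10^17 kg = 2.2×10^5 Gt (and the same mass of ice, by conservation).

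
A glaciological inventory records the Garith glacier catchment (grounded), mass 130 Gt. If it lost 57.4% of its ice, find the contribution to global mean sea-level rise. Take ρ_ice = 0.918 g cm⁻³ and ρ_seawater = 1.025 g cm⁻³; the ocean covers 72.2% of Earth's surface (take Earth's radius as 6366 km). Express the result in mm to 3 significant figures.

≈ 0.198 mm

Garith: 0.574 × 130 Gt = 7.462×10^13 kg; dividing by ρ_w = 1.025 g cm⁻³ = 1025 kg m⁻³ gives 7.280×10^10 m³ of water.
Spread over 3.68×10^14 m² of ocean, Δh = 7.280×10^10 / 3.68×10^14 = 1.98×10^-4 m = 0.198 mm.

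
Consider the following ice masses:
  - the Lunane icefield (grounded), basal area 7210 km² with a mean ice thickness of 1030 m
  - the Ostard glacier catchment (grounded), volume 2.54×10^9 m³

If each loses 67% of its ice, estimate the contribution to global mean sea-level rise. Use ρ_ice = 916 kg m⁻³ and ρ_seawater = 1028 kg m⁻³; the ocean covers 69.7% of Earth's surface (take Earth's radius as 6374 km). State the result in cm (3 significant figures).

≈ 1.25 cm

Lunane: ice volume = 7210 km² × 1030 m = 7426 km³; 0.67 × 7426 × (916/1028) = 4434 km³ of water.
Ostard: 0.67 × 2.54×10^9 m³ × (916/1028) = 1.516×10^9 m³ of water.
Total added water ≈ 4.435×10^12 m³ over 3.56×10^14 m² → Δh = 0.0125 m = 1.25 cm.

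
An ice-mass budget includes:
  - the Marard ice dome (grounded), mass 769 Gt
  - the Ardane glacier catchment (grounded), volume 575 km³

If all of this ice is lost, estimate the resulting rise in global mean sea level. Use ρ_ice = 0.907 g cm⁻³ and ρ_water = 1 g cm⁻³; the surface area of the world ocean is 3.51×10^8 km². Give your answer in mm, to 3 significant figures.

Marard: 769 Gt = 7.690×10^14 kg; dividing by ρ_w = 1 g cm⁻³ = 1000 kg m⁻³ gives 7.690×10^11 m³ of water.
Ardane: 575 km³ × (907/1000) = 521.5 km³ of water.
Total added water ≈ 1.291×10^12 m³ over 3.51×10^14 m² → Δh = 3.68×10^-3 m = 3.68 mm.

≈ 3.68 mm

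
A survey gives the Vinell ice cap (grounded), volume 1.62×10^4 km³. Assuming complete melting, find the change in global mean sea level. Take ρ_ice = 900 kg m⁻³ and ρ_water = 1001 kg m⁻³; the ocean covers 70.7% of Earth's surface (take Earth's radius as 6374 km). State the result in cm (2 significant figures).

Vinell: 1.62×10^4 km³ × (900/1001) = 1.457×10^4 km³ of water.
Spread over 3.61×10^14 m² of ocean, Δh = 1.457×10^13 / 3.61×10^14 = 0.0404 m = 4.0 cm.

≈ 4.0 cm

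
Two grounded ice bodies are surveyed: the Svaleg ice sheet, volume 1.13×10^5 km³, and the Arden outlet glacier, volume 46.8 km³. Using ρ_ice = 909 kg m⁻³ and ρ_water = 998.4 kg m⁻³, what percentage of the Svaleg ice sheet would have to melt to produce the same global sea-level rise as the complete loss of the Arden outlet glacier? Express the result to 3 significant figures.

Equal sea-level rise means equal mass of meltwater, i.e. equal mass of ice lost.
Ice mass of Arden: 4.254×10^13 kg; ice mass of Svaleg: 1.027×10^17 kg.
Fraction required = 4.254×10^13 / 1.027×10^17 = 4.14×10^-4 → 0.0414 %.

≈ 0.0414 %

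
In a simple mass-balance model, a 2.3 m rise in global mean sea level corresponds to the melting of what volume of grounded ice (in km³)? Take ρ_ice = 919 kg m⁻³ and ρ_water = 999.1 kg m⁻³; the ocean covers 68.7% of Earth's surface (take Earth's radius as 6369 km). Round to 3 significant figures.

≈ 8.76×10^5 km³

Required water volume = Δh × A = 2.3 m × 3.50×10^14 m² = 8.054×10^14 m³ = 8.054×10^5 km³.
Ice volume = water volume × ρ_w/ρ_ice = 8.054×10^5 × 999.1/919 = 8.76×10^5 km³.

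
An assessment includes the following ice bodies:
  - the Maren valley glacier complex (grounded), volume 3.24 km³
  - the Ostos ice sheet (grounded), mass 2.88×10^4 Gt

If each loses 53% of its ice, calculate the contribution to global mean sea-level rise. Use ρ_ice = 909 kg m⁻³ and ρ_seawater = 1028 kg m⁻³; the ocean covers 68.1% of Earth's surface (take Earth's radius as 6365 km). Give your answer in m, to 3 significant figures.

≈ 0.0428 m

Maren: 0.53 × 3.24 km³ × (909/1028) = 1.518 km³ of water.
Ostos: 0.53 × 2.88×10^4 Gt = 1.526×10^16 kg; dividing by ρ_w = 1028 kg m⁻³ gives 1.485×10^13 m³ of water.
Total added water ≈ 1.485×10^13 m³ over 3.47×10^14 m² → Δh = 0.0428 m.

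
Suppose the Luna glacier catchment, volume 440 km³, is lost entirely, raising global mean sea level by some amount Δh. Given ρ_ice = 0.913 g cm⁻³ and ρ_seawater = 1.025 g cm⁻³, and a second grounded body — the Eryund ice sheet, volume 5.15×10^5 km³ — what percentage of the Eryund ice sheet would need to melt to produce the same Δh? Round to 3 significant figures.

≈ 0.0854 %

Equal sea-level rise means equal mass of meltwater, i.e. equal mass of ice lost.
Ice mass of Luna: 4.017×10^14 kg; ice mass of Eryund: 4.702×10^17 kg.
Fraction required = 4.017×10^14 / 4.702×10^17 = 8.54×10^-4 → 0.0854 %.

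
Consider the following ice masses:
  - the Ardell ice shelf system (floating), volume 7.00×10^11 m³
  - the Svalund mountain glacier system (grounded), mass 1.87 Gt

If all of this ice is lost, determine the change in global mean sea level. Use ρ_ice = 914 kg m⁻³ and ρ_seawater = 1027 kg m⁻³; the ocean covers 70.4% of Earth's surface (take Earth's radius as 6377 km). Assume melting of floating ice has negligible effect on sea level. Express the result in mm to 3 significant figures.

≈ 5.06×10^-3 mm

The Ardell ice shelf system is floating and already displaces its own weight of water, so its melt adds essentially nothing to sea level.
Svalund: 1.87 Gt = 1.870×10^12 kg; dividing by ρ_w = 1027 kg m⁻³ gives 1.821×10^9 m³ of water.
Total added water ≈ 1.821×10^9 m³ over 3.60×10^14 m² → Δh = 5.06×10^-6 m = 5.06×10^-3 mm.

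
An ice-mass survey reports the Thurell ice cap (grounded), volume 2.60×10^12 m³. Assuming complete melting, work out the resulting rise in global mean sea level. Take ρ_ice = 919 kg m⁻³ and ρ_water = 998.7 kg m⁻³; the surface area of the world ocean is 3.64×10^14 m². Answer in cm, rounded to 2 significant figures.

≈ 0.66 cm

Thurell: 2.60×10^12 m³ × (919/998.7) = 2.393×10^12 m³ of water.
Spread over 3.64×10^14 m² of ocean, Δh = 2.393×10^12 / 3.64×10^14 = 6.57×10^-3 m = 0.66 cm.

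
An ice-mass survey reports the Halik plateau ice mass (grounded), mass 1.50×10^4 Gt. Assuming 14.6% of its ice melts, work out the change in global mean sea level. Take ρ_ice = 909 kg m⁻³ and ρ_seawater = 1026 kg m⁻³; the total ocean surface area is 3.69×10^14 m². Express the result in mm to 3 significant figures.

Halik: 0.146 × 1.50×10^4 Gt = 2.190×10^15 kg; dividing by ρ_w = 1026 kg m⁻³ gives 2.135×10^12 m³ of water.
Spread over 3.69×10^14 m² of ocean, Δh = 2.135×10^12 / 3.69×10^14 = 5.78×10^-3 m = 5.78 mm.

≈ 5.78 mm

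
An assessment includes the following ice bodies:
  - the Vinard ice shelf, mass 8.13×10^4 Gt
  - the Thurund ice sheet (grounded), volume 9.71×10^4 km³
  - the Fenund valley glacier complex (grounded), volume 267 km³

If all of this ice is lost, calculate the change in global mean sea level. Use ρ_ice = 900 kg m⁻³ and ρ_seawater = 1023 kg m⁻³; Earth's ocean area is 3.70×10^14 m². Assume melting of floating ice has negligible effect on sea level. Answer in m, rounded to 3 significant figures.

The Vinard ice shelf is floating and already displaces its own weight of water, so its melt adds essentially nothing to sea level.
Thurund: 9.71×10^4 km³ × (900/1023) = 8.543×10^4 km³ of water.
Fenund: 267 km³ × (900/1023) = 234.9 km³ of water.
Total added water ≈ 8.566×10^13 m³ over 3.70×10^14 m² → Δh = 0.232 m.

≈ 0.232 m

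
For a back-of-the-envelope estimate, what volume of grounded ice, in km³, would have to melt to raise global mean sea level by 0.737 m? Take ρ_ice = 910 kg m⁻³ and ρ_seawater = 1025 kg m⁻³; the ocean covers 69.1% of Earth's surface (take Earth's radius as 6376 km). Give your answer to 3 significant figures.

≈ 2.93×10^5 km³

Required water volume = Δh × A = 0.737 m × 3.53×10^14 m² = 2.602×10^14 m³ = 2.602×10^5 km³.
Ice volume = water volume × ρ_w/ρ_ice = 2.602×10^5 × 1025/910 = 2.93×10^5 km³.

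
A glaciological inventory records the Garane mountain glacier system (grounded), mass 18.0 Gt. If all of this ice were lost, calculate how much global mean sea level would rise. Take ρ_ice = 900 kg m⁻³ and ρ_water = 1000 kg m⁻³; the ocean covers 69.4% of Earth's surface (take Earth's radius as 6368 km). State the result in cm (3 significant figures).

Garane: 18.0 Gt = 1.800×10^13 kg; dividing by ρ_w = 1000 kg m⁻³ gives 1.800×10^10 m³ of water.
Spread over 3.54×10^14 m² of ocean, Δh = 1.800×10^10 / 3.54×10^14 = 5.09×10^-5 m = 5.09×10^-3 cm.

≈ 5.09×10^-3 cm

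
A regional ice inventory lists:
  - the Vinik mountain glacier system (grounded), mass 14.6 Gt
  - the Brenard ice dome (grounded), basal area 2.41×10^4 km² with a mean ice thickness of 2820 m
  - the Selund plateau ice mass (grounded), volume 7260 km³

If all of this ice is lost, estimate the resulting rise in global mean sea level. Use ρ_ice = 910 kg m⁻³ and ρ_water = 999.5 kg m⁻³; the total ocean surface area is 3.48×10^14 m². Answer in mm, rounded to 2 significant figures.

Vinik: 14.6 Gt = 1.460×10^13 kg; dividing by ρ_w = 999.5 kg m⁻³ gives 1.461×10^10 m³ of water.
Brenard: ice volume = 2.41×10^4 km² × 2820 m = 6.796×10^4 km³; 6.796×10^4 × (910/999.5) = 6.188×10^4 km³ of water.
Selund: 7260 km³ × (910/999.5) = 6610 km³ of water.
Total added water ≈ 6.850×10^13 m³ over 3.48×10^14 m² → Δh = 0.197 m = 200 mm.

≈ 200 mm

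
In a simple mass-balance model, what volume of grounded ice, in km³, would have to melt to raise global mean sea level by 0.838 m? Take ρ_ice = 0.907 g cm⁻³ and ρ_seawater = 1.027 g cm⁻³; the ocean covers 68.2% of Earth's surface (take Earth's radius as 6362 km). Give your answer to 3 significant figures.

Required water volume = Δh × A = 0.838 m × 3.47×10^14 m² = 2.907×10^14 m³ = 2.907×10^5 km³.
Ice volume = water volume × ρ_w/ρ_ice = 2.907×10^5 × 1027/907 = 3.29×10^5 km³.

≈ 3.29×10^5 km³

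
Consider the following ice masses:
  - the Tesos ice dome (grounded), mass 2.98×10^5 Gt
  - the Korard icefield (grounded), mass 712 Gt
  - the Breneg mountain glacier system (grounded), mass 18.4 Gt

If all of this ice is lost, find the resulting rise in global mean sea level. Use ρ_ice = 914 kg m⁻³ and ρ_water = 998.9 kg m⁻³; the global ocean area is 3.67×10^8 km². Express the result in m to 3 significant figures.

Tesos: 2.98×10^5 Gt = 2.980×10^17 kg; dividing by ρ_w = 998.9 kg m⁻³ gives 2.983×10^14 m³ of water.
Korard: 712 Gt = 7.120×10^14 kg; dividing by ρ_w = 998.9 kg m⁻³ gives 7.128×10^11 m³ of water.
Breneg: 18.4 Gt = 1.840×10^13 kg; dividing by ρ_w = 998.9 kg m⁻³ gives 1.842×10^10 m³ of water.
Total added water ≈ 2.991×10^14 m³ over 3.67×10^14 m² → Δh = 0.815 m.

≈ 0.815 m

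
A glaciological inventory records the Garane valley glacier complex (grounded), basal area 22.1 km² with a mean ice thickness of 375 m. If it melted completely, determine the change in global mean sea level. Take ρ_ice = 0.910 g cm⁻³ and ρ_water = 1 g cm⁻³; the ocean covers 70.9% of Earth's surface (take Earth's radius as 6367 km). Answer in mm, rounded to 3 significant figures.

≈ 0.0209 mm

Garane: ice volume = 22.1 km² × 375 m = 8.287 km³; 8.287 × (910/1000) = 7.542 km³ of water.
Spread over 3.61×10^14 m² of ocean, Δh = 7.542×10^9 / 3.61×10^14 = 2.09×10^-5 m = 0.0209 mm.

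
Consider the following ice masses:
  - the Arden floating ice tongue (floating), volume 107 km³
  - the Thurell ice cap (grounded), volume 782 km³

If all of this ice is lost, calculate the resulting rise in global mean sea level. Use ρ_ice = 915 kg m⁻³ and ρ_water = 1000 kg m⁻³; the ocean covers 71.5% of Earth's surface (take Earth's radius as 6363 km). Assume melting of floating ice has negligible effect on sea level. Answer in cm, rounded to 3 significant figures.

≈ 0.197 cm

The Arden floating ice tongue is floating and already displaces its own weight of water, so its melt adds essentially nothing to sea level.
Thurell: 782 km³ × (915/1000) = 715.5 km³ of water.
Total added water ≈ 7.155×10^11 m³ over 3.64×10^14 m² → Δh = 1.97×10^-3 m = 0.197 cm.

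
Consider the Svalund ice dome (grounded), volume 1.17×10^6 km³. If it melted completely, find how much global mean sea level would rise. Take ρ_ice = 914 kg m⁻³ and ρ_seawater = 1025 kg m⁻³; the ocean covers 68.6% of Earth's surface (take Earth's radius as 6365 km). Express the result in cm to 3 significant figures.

Svalund: 1.17×10^6 km³ × (914/1025) = 1.043×10^6 km³ of water.
Spread over 3.49×10^14 m² of ocean, Δh = 1.043×10^15 / 3.49×10^14 = 2.99 m = 299 cm.

≈ 299 cm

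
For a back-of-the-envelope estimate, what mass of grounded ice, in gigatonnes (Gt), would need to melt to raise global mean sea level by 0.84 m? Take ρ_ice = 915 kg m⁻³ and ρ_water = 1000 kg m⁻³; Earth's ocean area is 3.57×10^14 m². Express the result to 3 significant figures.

Required water volume = Δh × A = 0.84 m × 3.57×10^14 m² = 2.999×10^14 m³.
ρ_w = 1000 kg m⁻³, so the mass of water = 2.999×10^14 m³ × 1000 kg m⁻³ = 2.999×10^17 kg = 3.00×10^5 Gt (and the same mass of ice, by conservation).

≈ 3.00×10^5 Gt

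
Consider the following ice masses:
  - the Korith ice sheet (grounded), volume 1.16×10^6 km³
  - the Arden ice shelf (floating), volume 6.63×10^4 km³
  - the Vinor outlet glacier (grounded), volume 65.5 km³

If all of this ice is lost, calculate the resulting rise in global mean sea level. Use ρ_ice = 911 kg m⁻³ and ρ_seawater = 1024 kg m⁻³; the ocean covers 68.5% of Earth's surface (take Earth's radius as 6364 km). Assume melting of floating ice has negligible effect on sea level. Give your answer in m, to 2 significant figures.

Korith: 1.16×10^6 km³ × (911/1024) = 1.032×10^6 km³ of water.
The Arden ice shelf is floating and already displaces its own weight of water, so its melt adds essentially nothing to sea level.
Vinor: 65.5 km³ × (911/1024) = 58.27 km³ of water.
Total added water ≈ 1.032×10^15 m³ over 3.49×10^14 m² → Δh = 2.96 m.

≈ 3.0 m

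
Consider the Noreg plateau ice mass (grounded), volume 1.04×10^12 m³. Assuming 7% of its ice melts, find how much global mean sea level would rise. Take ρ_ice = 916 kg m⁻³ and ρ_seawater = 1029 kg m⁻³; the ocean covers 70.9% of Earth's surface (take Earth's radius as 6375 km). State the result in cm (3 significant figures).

Noreg: 0.07 × 1.04×10^12 m³ × (916/1029) = 6.481×10^10 m³ of water.
Spread over 3.62×10^14 m² of ocean, Δh = 6.481×10^10 / 3.62×10^14 = 1.79×10^-4 m = 0.0179 cm.

≈ 0.0179 cm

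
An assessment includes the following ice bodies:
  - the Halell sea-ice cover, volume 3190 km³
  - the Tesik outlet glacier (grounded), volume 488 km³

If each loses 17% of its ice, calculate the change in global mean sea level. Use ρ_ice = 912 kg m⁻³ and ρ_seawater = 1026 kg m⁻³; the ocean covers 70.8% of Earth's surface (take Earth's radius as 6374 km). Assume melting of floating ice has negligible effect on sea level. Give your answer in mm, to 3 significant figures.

≈ 0.204 mm

The Halell sea-ice cover is floating and already displaces its own weight of water, so its melt adds essentially nothing to sea level.
Tesik: 0.17 × 488 km³ × (912/1026) = 73.74 km³ of water.
Total added water ≈ 7.374×10^10 m³ over 3.61×10^14 m² → Δh = 2.04×10^-4 m = 0.204 mm.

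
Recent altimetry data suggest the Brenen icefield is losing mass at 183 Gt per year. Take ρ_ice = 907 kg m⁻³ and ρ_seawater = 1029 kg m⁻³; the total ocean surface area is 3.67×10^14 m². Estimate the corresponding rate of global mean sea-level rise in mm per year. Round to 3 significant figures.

ρ_w = 1029 kg m⁻³. Annual water volume added = 183 Gt / ρ_w = 1.830×10^14 kg / 1029 kg m⁻³ = 1.778×10^11 m³.
Δh per year = 1.778×10^11 / 3.67×10^14 = 4.85×10^-4 m = 0.485 mm.

≈ 0.485 mm/yr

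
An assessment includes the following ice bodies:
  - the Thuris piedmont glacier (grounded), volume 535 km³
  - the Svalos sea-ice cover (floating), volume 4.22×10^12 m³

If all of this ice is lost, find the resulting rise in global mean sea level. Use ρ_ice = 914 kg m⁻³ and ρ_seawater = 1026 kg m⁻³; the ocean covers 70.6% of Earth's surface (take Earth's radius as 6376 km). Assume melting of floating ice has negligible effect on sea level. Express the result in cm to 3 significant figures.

≈ 0.132 cm

Thuris: 535 km³ × (914/1026) = 476.6 km³ of water.
The Svalos sea-ice cover is floating and already displaces its own weight of water, so its melt adds essentially nothing to sea level.
Total added water ≈ 4.766×10^11 m³ over 3.61×10^14 m² → Δh = 1.32×10^-3 m = 0.132 cm.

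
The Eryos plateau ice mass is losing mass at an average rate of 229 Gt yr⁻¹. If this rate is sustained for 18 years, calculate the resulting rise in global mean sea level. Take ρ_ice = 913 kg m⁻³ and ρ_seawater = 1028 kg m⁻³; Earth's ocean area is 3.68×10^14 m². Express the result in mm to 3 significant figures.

≈ 10.9 mm

Total mass lost = 229 Gt/yr × 18 yr = 4122 Gt = 4.122×10^15 kg.
ρ_w = 1028 kg m⁻³, so water volume = 4.122×10^15 / 1028 = 4.010×10^12 m³.
Δh = 4.010×10^12 / 3.68×10^14 = 0.0109 m = 10.9 mm.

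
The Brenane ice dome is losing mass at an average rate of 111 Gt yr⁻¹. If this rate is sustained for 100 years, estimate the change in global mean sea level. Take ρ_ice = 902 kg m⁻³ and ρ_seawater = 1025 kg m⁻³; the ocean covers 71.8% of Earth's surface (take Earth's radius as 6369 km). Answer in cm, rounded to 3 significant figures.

≈ 2.96 cm

Total mass lost = 111 Gt/yr × 100 yr = 1.110×10^4 Gt = 1.110×10^16 kg.
ρ_w = 1025 kg m⁻³, so water volume = 1.110×10^16 / 1025 = 1.083×10^13 m³.
Δh = 1.083×10^13 / 3.66×10^14 = 0.0296 m = 2.96 cm.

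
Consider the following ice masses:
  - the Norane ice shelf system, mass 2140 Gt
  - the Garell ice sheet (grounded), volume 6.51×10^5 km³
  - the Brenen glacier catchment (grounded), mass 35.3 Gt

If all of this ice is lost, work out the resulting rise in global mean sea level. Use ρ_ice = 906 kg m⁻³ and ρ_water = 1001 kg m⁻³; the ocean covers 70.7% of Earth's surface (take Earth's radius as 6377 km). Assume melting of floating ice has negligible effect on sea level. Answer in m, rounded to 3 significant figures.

The Norane ice shelf system is floating and already displaces its own weight of water, so its melt adds essentially nothing to sea level.
Garell: 6.51×10^5 km³ × (906/1001) = 5.892×10^5 km³ of water.
Brenen: 35.3 Gt = 3.530×10^13 kg; dividing by ρ_w = 1001 kg m⁻³ gives 3.526×10^10 m³ of water.
Total added water ≈ 5.893×10^14 m³ over 3.61×10^14 m² → Δh = 1.63 m.

≈ 1.63 m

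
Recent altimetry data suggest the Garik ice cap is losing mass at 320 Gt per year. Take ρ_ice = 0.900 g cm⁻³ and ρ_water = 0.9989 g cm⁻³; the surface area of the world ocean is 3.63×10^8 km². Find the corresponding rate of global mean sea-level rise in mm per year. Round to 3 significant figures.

ρ_w = 0.9989 g cm⁻³ = 998.9 kg m⁻³. Annual water volume added = 320 Gt / ρ_w = 3.200×10^14 kg / 998.9 kg m⁻³ = 3.204×10^11 m³.
Δh per year = 3.204×10^11 / 3.63×10^14 = 8.83×10^-4 m = 0.883 mm.

≈ 0.883 mm/yr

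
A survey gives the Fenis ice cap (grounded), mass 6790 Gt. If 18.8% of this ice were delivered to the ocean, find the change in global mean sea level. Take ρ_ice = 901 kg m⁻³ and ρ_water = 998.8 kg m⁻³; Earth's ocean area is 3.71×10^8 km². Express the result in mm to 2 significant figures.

Fenis: 0.188 × 6790 Gt = 1.277×10^15 kg; dividing by ρ_w = 998.8 kg m⁻³ gives 1.278×10^12 m³ of water.
Spread over 3.71×10^14 m² of ocean, Δh = 1.278×10^12 / 3.71×10^14 = 3.44×10^-3 m = 3.4 mm.

≈ 3.4 mm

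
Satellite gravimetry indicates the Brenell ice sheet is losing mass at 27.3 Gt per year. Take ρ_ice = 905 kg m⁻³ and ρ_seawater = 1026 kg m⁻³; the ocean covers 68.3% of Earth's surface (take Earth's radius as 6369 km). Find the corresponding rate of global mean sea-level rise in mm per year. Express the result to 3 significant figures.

ρ_w = 1026 kg m⁻³. Annual water volume added = 27.3 Gt / ρ_w = 2.730×10^13 kg / 1026 kg m⁻³ = 2.661×10^10 m³.
Δh per year = 2.661×10^10 / 3.48×10^14 = 7.64×10^-5 m = 0.0764 mm.

≈ 0.0764 mm/yr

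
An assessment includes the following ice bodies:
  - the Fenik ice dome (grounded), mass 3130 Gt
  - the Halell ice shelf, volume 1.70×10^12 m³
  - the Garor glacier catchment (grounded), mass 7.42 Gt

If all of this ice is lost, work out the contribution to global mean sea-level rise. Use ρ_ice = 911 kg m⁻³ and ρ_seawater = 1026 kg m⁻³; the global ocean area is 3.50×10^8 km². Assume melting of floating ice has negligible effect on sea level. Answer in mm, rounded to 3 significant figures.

Fenik: 3130 Gt = 3.130×10^15 kg; dividing by ρ_w = 1026 kg m⁻³ gives 3.051×10^12 m³ of water.
The Halell ice shelf is floating and already displaces its own weight of water, so its melt adds essentially nothing to sea level.
Garor: 7.42 Gt = 7.420×10^12 kg; dividing by ρ_w = 1026 kg m⁻³ gives 7.232×10^9 m³ of water.
Total added water ≈ 3.058×10^12 m³ over 3.50×10^14 m² → Δh = 8.74×10^-3 m = 8.74 mm.

≈ 8.74 mm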